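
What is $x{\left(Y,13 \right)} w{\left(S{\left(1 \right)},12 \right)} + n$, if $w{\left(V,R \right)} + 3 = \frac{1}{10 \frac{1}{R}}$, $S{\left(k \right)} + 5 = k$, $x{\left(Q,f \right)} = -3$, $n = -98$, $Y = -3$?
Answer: $- \frac{463}{5} \approx -92.6$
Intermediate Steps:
$S{\left(k \right)} = -5 + k$
$w{\left(V,R \right)} = -3 + \frac{R}{10}$ ($w{\left(V,R \right)} = -3 + \frac{1}{10 \frac{1}{R}} = -3 + \frac{R}{10}$)
$x{\left(Y,13 \right)} w{\left(S{\left(1 \right)},12 \right)} + n = - 3 \left(-3 + \frac{1}{10} \cdot 12\right) - 98 = - 3 \left(-3 + \frac{6}{5}\right) - 98 = \left(-3\right) \left(- \frac{9}{5}\right) - 98 = \frac{27}{5} - 98 = - \frac{463}{5}$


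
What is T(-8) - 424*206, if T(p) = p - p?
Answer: -87344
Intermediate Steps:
T(p) = 0
T(-8) - 424*206 = 0 - 424*206 = 0 - 87344 = -87344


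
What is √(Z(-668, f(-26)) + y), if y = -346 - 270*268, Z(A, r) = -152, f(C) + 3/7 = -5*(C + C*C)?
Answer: I*√72858 ≈ 269.92*I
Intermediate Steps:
f(C) = -3/7 - 5*C - 5*C² (f(C) = -3/7 - 5*(C + C*C) = -3/7 - 5*(C + C²) = -3/7 + (-5*C - 5*C²) = -3/7 - 5*C - 5*C²)
y = -72706 (y = -346 - 72360 = -72706)
√(Z(-668, f(-26)) + y) = √(-152 - 72706) = √(-72858) = I*√72858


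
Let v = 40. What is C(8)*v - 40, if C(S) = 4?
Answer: 120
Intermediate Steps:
C(8)*v - 40 = 4*40 - 40 = 160 - 40 = 120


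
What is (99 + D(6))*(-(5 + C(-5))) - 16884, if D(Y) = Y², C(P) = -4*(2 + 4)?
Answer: -14319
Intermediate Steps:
C(P) = -24 (C(P) = -4*6 = -24)
(99 + D(6))*(-(5 + C(-5))) - 16884 = (99 + 6²)*(-(5 - 24)) - 16884 = (99 + 36)*(-1*(-19)) - 16884 = 135*19 - 16884 = 2565 - 16884 = -14319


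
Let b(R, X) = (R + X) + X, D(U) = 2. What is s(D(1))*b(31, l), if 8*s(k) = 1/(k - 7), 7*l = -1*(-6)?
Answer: -229/280 ≈ -0.81786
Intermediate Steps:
l = 6/7 (l = (-1*(-6))/7 = (1/7)*6 = 6/7 ≈ 0.85714)
s(k) = 1/(8*(-7 + k)) (s(k) = 1/(8*(k - 7)) = 1/(8*(-7 + k)))
b(R, X) = R + 2*X
s(D(1))*b(31, l) = (1/(8*(-7 + 2)))*(31 + 2*(6/7)) = ((1/8)/(-5))*(31 + 12/7) = ((1/8)*(-1/5))*(229/7) = -1/40*229/7 = -229/280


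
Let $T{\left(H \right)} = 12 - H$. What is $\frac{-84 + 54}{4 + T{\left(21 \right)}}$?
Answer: $6$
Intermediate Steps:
$\frac{-84 + 54}{4 + T{\left(21 \right)}} = \frac{-84 + 54}{4 + \left(12 - 21\right)} = - \frac{30}{4 + \left(12 - 21\right)} = - \frac{30}{4 - 9} = - \frac{30}{-5} = \left(-30\right) \left(- \frac{1}{5}\right) = 6$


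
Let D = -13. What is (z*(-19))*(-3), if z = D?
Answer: -741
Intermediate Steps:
z = -13
(z*(-19))*(-3) = -13*(-19)*(-3) = 247*(-3) = -741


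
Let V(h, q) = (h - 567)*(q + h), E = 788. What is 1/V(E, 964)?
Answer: 1/387192 ≈ 2.5827e-6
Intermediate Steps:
V(h, q) = (-567 + h)*(h + q)
1/V(E, 964) = 1/(788² - 567*788 - 567*964 + 788*964) = 1/(620944 - 446796 - 546588 + 759632) = 1/387192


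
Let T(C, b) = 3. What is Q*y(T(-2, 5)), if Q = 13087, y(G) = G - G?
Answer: 0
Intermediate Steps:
y(G) = 0
Q*y(T(-2, 5)) = 13087*0 = 0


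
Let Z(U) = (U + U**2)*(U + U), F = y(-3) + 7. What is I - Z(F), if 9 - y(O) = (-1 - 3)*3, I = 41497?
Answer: -3975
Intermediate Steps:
y(O) = 21 (y(O) = 9 - (-1 - 3)*3 = 9 - (-4)*3 = 9 - 1*(-12) = 9 + 12 = 21)
F = 28 (F = 21 + 7 = 28)
Z(U) = 2*U*(U + U**2) (Z(U) = (U + U**2)*(2*U) = 2*U*(U + U**2))
I - Z(F) = 41497 - 2*28**2*(1 + 28) = 41497 - 2*784*29 = 41497 - 1*45472 = 41497 - 45472 = -3975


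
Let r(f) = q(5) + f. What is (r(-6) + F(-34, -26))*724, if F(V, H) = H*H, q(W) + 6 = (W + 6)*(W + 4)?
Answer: 552412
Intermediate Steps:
q(W) = -6 + (4 + W)*(6 + W) (q(W) = -6 + (W + 6)*(W + 4) = -6 + (6 + W)*(4 + W) = -6 + (4 + W)*(6 + W))
F(V, H) = H²
r(f) = 93 + f (r(f) = (18 + 5² + 10*5) + f = (18 + 25 + 50) + f = 93 + f)
(r(-6) + F(-34, -26))*724 = ((93 - 6) + (-26)²)*724 = (87 + 676)*724 = 763*724 = 552412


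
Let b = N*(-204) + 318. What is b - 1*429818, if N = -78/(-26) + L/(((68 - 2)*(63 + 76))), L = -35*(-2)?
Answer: -657643628/1529 ≈ -4.3011e+5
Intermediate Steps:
L = 70
N = 13796/4587 (N = -78/(-26) + 70/(((68 - 2)*(63 + 76))) = -78*(-1/26) + 70/((66*139)) = 3 + 70/9174 = 3 + 70*(1/9174) = 3 + 35/4587 = 13796/4587 ≈ 3.0076)
b = -451906/1529 (b = (13796/4587)*(-204) + 318 = -938128/1529 + 318 = -451906/1529 ≈ -295.56)
b - 1*429818 = -451906/1529 - 1*429818 = -451906/1529 - 429818 = -657643628/1529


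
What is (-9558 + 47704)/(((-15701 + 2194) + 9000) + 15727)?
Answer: 19073/5610 ≈ 3.3998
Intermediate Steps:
(-9558 + 47704)/(((-15701 + 2194) + 9000) + 15727) = 38146/((-13507 + 9000) + 15727) = 38146/(-4507 + 15727) = 38146/11220 = 38146*(1/11220) = 19073/5610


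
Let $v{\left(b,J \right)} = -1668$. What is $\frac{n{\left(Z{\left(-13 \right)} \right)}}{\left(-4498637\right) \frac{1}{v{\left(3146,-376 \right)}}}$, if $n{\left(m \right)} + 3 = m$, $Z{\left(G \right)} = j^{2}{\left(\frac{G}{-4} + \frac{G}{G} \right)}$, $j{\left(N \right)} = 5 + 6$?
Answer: $\frac{196824}{4498637} \approx 0.043752$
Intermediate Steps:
$j{\left(N \right)} = 11$
$Z{\left(G \right)} = 121$ ($Z{\left(G \right)} = 11^{2} = 121$)
$n{\left(m \right)} = -3 + m$
$\frac{n{\left(Z{\left(-13 \right)} \right)}}{\left(-4498637\right) \frac{1}{v{\left(3146,-376 \right)}}} = \frac{-3 + 121}{\left(-4498637\right) \frac{1}{-1668}} = \frac{118}{\left(-4498637\right) \left(- \frac{1}{1668}\right)} = \frac{118}{\frac{4498637}{1668}} = 118 \cdot \frac{1668}{4498637} = \frac{196824}{4498637}$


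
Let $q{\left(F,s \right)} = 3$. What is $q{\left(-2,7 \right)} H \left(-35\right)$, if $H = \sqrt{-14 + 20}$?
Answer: $- 105 \sqrt{6} \approx -257.2$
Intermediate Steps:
$H = \sqrt{6} \approx 2.4495$
$q{\left(-2,7 \right)} H \left(-35\right) = 3 \sqrt{6} \left(-35\right) = - 105 \sqrt{6}$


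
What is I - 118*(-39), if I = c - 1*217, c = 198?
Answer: 4583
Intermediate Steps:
I = -19 (I = 198 - 1*217 = 198 - 217 = -19)
I - 118*(-39) = -19 - 118*(-39) = -19 + 4602 = 4583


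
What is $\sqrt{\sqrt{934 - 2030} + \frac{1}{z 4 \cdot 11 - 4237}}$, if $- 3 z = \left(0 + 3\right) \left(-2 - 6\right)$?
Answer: $\frac{\sqrt{-3885 + 30186450 i \sqrt{274}}}{3885} \approx 4.0685 + 4.0686 i$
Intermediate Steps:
$z = 8$ ($z = - \frac{\left(0 + 3\right) \left(-2 - 6\right)}{3} = - \frac{3 \left(-2 - 6\right)}{3} = - \frac{3 \left(-8\right)}{3} = \left(- \frac{1}{3}\right) \left(-24\right) = 8$)
$\sqrt{\sqrt{934 - 2030} + \frac{1}{z 4 \cdot 11 - 4237}} = \sqrt{\sqrt{934 - 2030} + \frac{1}{8 \cdot 4 \cdot 11 - 4237}} = \sqrt{\sqrt{-1096} + \frac{1}{32 \cdot 11 - 4237}} = \sqrt{2 i \sqrt{274} + \frac{1}{352 - 4237}} = \sqrt{2 i \sqrt{274} + \frac{1}{-3885}} = \sqrt{2 i \sqrt{274} - \frac{1}{3885}} = \sqrt{- \frac{1}{3885} + 2 i \sqrt{274}}$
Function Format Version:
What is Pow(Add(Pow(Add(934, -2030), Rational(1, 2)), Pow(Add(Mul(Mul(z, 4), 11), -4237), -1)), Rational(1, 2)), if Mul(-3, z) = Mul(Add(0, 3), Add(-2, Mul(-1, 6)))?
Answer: Mul(Rational(1, 3885), Pow(Add(-3885, Mul(30186450, I, Pow(274, Rational(1, 2)))), Rational(1, 2))) ≈ Add(4.0685, Mul(4.0686, I))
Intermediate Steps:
z = 8 (z = Mul(Rational(-1, 3), Mul(Add(0, 3), Add(-2, Mul(-1, 6)))) = Mul(Rational(-1, 3), Mul(3, Add(-2, -6))) = Mul(Rational(-1, 3), Mul(3, -8)) = Mul(Rational(-1, 3), -24) = 8)
Pow(Add(Pow(Add(934, -2030), Rational(1, 2)), Pow(Add(Mul(Mul(z, 4), 11), -4237), -1)), Rational(1, 2)) = Pow(Add(Pow(Add(934, -2030), Rational(1, 2)), Pow(Add(Mul(Mul(8, 4), 11), -4237), -1)), Rational(1, 2)) = Pow(Add(Pow(-1096, Rational(1, 2)), Pow(Add(Mul(32, 11), -4237), -1)), Rational(1, 2)) = Pow(Add(Mul(2, I, Pow(274, Rational(1, 2))), Pow(Add(352, -4237), -1)), Rational(1, 2)) = Pow(Add(Mul(2, I, Pow(274, Rational(1, 2))), Pow(-3885, -1)), Rational(1, 2)) = Pow(Add(Mul(2, I, Pow(274, Rational(1, 2))), Rational(-1, 3885)), Rational(1, 2)) = Pow(Add(Rational(-1, 3885), Mul(2, I, Pow(274, Rational(1, 2)))), Rational(1, 2))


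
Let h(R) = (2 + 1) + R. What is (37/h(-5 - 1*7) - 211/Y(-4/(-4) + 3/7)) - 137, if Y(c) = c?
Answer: -25993/90 ≈ -288.81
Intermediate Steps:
h(R) = 3 + R
(37/h(-5 - 1*7) - 211/Y(-4/(-4) + 3/7)) - 137 = (37/(3 + (-5 - 1*7)) - 211/(-4/(-4) + 3/7)) - 137 = (37/(3 + (-5 - 7)) - 211/(-4*(-¼) + 3*(⅐))) - 137 = (37/(3 - 12) - 211/(1 + 3/7)) - 137 = (37/(-9) - 211/10/7) - 137 = (37*(-⅑) - 211*7/10) - 137 = (-37/9 - 1477/10) - 137 = -13663/90 - 137 = -25993/90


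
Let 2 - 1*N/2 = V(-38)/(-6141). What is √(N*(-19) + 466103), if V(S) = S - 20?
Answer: √17574768301551/6141 ≈ 682.66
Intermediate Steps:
V(S) = -20 + S
N = 24448/6141 (N = 4 - 2*(-20 - 38)/(-6141) = 4 - (-116)*(-1)/6141 = 4 - 2*58/6141 = 4 - 116/6141 = 24448/6141 ≈ 3.9811)
√(N*(-19) + 466103) = √((24448/6141)*(-19) + 466103) = √(-464512/6141 + 466103) = √(2861874011/6141) = √17574768301551/6141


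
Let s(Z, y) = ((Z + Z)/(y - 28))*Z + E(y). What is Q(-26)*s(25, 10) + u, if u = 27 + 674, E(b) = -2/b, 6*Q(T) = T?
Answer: 135377/135 ≈ 1002.8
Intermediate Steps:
Q(T) = T/6
u = 701
s(Z, y) = -2/y + 2*Z²/(-28 + y) (s(Z, y) = ((Z + Z)/(y - 28))*Z - 2/y = ((2*Z)/(-28 + y))*Z - 2/y = (2*Z/(-28 + y))*Z - 2/y = 2*Z²/(-28 + y) - 2/y = -2/y + 2*Z²/(-28 + y))
Q(-26)*s(25, 10) + u = ((⅙)*(-26))*(2*(28 + 10*(-1 + 25²))/(10*(-28 + 10))) + 701 = -26*(28 + 10*(-1 + 625))/(3*10*(-18)) + 701 = -26*(-1)*(28 + 10*624)/(3*10*18) + 701 = -26*(-1)*(28 + 6240)/(3*10*18) + 701 = -26*(-1)*6268/(3*10*18) + 701 = -13/3*(-3134/45) + 701 = 40742/135 + 701 = 135377/135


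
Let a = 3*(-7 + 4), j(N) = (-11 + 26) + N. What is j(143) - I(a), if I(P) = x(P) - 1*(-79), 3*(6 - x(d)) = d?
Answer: 70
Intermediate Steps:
x(d) = 6 - d/3
j(N) = 15 + N
a = -9 (a = 3*(-3) = -9)
I(P) = 85 - P/3 (I(P) = (6 - P/3) - 1*(-79) = (6 - P/3) + 79 = 85 - P/3)
j(143) - I(a) = (15 + 143) - (85 - ⅓*(-9)) = 158 - (85 + 3) = 158 - 1*88 = 158 - 88 = 70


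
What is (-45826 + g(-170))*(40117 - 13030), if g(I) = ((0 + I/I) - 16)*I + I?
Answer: -1176821802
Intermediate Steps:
g(I) = -14*I (g(I) = ((0 + 1) - 16)*I + I = (1 - 16)*I + I = -15*I + I = -14*I)
(-45826 + g(-170))*(40117 - 13030) = (-45826 - 14*(-170))*(40117 - 13030) = (-45826 + 2380)*27087 = -43446*27087 = -1176821802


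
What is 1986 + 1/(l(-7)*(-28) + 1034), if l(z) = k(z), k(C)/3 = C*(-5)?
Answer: 3785315/1906 ≈ 1986.0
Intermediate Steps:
k(C) = -15*C (k(C) = 3*(C*(-5)) = 3*(-5*C) = -15*C)
l(z) = -15*z
1986 + 1/(l(-7)*(-28) + 1034) = 1986 + 1/(-15*(-7)*(-28) + 1034) = 1986 + 1/(105*(-28) + 1034) = 1986 + 1/(-2940 + 1034) = 1986 + 1/(-1906) = 1986 - 1/1906 = 3785315/1906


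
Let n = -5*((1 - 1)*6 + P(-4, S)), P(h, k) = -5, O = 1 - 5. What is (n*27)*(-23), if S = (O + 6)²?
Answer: -15525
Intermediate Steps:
O = -4
S = 4 (S = (-4 + 6)² = 2² = 4)
n = 25 (n = -5*((1 - 1)*6 - 5) = -5*(0*6 - 5) = -5*(0 - 5) = -5*(-5) = 25)
(n*27)*(-23) = (25*27)*(-23) = 675*(-23) = -15525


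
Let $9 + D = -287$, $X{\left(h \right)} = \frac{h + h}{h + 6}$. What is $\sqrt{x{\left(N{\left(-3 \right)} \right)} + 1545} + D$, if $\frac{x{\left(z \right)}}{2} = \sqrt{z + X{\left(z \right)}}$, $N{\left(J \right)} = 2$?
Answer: $-296 + \sqrt{1545 + \sqrt{10}} \approx -256.65$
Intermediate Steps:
$X{\left(h \right)} = \frac{2 h}{6 + h}$
$D = -296$ ($D = -9 - 287 = -296$)
$x{\left(z \right)} = 2 \sqrt{z + \frac{2 z}{6 + z}}$
$\sqrt{x{\left(N{\left(-3 \right)} \right)} + 1545} + D = \sqrt{2 \sqrt{\frac{2 \left(8 + 2\right)}{6 + 2}} + 1545} - 296 = \sqrt{2 \sqrt{2 \cdot \frac{1}{8} \cdot 10} + 1545} - 296 = \sqrt{2 \sqrt{\frac{5}{2}} + 1545} - 296 = \sqrt{2 \frac{\sqrt{10}}{2} + 1545} - 296 = \sqrt{\sqrt{10} + 1545} - 296 = \sqrt{1545 + \sqrt{10}} - 296 = -296 + \sqrt{1545 + \sqrt{10}}$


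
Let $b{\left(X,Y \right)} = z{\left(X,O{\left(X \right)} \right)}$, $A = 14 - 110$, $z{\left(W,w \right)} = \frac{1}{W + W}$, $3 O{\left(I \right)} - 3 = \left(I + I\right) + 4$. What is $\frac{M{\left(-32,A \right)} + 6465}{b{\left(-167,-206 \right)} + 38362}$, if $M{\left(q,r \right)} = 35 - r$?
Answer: $\frac{2203064}{12812907} \approx 0.17194$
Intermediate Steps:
$O{\left(I \right)} = \frac{7}{3} + \frac{2 I}{3}$ ($O{\left(I \right)} = 1 + \frac{\left(I + I\right) + 4}{3} = 1 + \frac{2 I + 4}{3} = 1 + \frac{4 + 2 I}{3} = 1 + \left(\frac{4}{3} + \frac{2 I}{3}\right) = \frac{7}{3} + \frac{2 I}{3}$)
$z{\left(W,w \right)} = \frac{1}{2 W}$
$A = -96$
$b{\left(X,Y \right)} = \frac{1}{2 X}$
$\frac{M{\left(-32,A \right)} + 6465}{b{\left(-167,-206 \right)} + 38362} = \frac{\left(35 - -96\right) + 6465}{\frac{1}{2 \left(-167\right)} + 38362} = \frac{\left(35 + 96\right) + 6465}{\frac{1}{2} \left(- \frac{1}{167}\right) + 38362} = \frac{131 + 6465}{- \frac{1}{334} + 38362} = \frac{6596}{\frac{12812907}{334}} = 6596 \cdot \frac{334}{12812907} = \frac{2203064}{12812907}$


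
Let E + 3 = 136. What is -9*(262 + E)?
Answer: -3555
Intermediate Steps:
E = 133 (E = -3 + 136 = 133)
-9*(262 + E) = -9*(262 + 133) = -9*395 = -3555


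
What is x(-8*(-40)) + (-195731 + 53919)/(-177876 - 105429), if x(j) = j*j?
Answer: 2637324892/25755 ≈ 1.0240e+5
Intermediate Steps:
x(j) = j**2
x(-8*(-40)) + (-195731 + 53919)/(-177876 - 105429) = (-8*(-40))**2 + (-195731 + 53919)/(-177876 - 105429) = 320**2 - 141812/(-283305) = 102400 - 141812*(-1/283305) = 102400 + 12892/25755 = 2637324892/25755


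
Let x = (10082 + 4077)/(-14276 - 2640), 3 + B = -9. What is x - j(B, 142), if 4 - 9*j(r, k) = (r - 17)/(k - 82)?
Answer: -1524533/1141830 ≈ -1.3352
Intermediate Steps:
B = -12 (B = -3 - 9 = -12)
j(r, k) = 4/9 - (-17 + r)/(9*(-82 + k)) (j(r, k) = 4/9 - (r - 17)/(9*(k - 82)) = 4/9 - (-17 + r)/(9*(-82 + k)))
x = -14159/16916 (x = 14159/(-16916) = 14159*(-1/16916) = -14159/16916 ≈ -0.83702)
x - j(B, 142) = -14159/16916 - (-311 - 1*(-12) + 4*142)/(9*(-82 + 142)) = -14159/16916 - (-311 + 12 + 568)/(9*60) = -14159/16916 - 269/(9*60) = -14159/16916 - 1*269/540 = -14159/16916 - 269/540 = -1524533/1141830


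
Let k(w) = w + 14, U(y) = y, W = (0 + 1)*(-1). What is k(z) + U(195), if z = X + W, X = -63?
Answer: 145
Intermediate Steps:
W = -1 (W = 1*(-1) = -1)
z = -64 (z = -63 - 1 = -64)
k(w) = 14 + w
k(z) + U(195) = (14 - 64) + 195 = -50 + 195 = 145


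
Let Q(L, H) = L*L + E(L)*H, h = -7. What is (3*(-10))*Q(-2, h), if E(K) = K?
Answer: -540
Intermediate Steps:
Q(L, H) = L**2 + H*L (Q(L, H) = L*L + L*H = L**2 + H*L)
(3*(-10))*Q(-2, h) = (3*(-10))*(-2*(-7 - 2)) = -(-60)*(-9) = -30*18 = -540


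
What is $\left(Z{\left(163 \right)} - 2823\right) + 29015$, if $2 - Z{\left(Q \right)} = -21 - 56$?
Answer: $26271$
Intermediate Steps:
$Z{\left(Q \right)} = 79$ ($Z{\left(Q \right)} = 2 - \left(-21 - 56\right) = 2 - -77 = 2 + 77 = 79$)
$\left(Z{\left(163 \right)} - 2823\right) + 29015 = \left(79 - 2823\right) + 29015 = -2744 + 29015 = 26271$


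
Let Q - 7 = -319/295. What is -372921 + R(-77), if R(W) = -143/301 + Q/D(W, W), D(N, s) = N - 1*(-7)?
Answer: -165567849439/443975 ≈ -3.7292e+5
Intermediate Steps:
D(N, s) = 7 + N (D(N, s) = N + 7 = 7 + N)
Q = 1746/295 (Q = 7 - 319/295 = 1746/295 ≈ 5.9186)
R(W) = -143/301 + 1746/(295*(7 + W))
-372921 + R(-77) = -372921 + (230251 - 42185*(-77))/(88795*(7 - 77)) = -372921 + (1/88795)*(230251 + 3248245)/(-70) = -372921 + (1/88795)*(-1/70)*3478496 = -372921 - 248464/443975 = -165567849439/443975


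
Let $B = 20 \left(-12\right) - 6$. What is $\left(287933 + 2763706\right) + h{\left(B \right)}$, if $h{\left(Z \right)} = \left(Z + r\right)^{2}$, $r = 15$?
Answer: $3105000$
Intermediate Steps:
$B = -246$ ($B = -240 - 6 = -246$)
$h{\left(Z \right)} = \left(15 + Z\right)^{2}$ ($h{\left(Z \right)} = \left(Z + 15\right)^{2} = \left(15 + Z\right)^{2}$)
$\left(287933 + 2763706\right) + h{\left(B \right)} = \left(287933 + 2763706\right) + \left(15 - 246\right)^{2} = 3051639 + \left(-231\right)^{2} = 3051639 + 53361 = 3105000$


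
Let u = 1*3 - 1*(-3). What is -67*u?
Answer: -402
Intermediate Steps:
u = 6 (u = 3 + 3 = 6)
-67*u = -67*6 = -402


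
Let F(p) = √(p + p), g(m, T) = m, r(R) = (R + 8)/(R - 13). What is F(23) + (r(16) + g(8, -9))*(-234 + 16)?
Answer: -3488 + √46 ≈ -3481.2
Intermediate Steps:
r(R) = (8 + R)/(-13 + R)
F(p) = √2*√p (F(p) = √(2*p) = √2*√p)
F(23) + (r(16) + g(8, -9))*(-234 + 16) = √2*√23 + ((8 + 16)/(-13 + 16) + 8)*(-234 + 16) = √46 + (24/3 + 8)*(-218) = √46 + ((⅓)*24 + 8)*(-218) = √46 + (8 + 8)*(-218) = √46 + 16*(-218) = √46 - 3488 = -3488 + √46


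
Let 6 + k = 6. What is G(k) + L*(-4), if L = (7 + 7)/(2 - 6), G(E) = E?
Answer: 14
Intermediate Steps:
k = 0 (k = -6 + 6 = 0)
L = -7/2 (L = 14/(-4) = 14*(-¼) = -7/2 ≈ -3.5000)
G(k) + L*(-4) = 0 - 7/2*(-4) = 0 + 14 = 14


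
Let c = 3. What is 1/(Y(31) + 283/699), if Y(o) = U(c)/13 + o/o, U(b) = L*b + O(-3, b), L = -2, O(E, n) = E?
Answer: 9087/6475 ≈ 1.4034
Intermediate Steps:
U(b) = -3 - 2*b (U(b) = -2*b - 3 = -3 - 2*b)
Y(o) = 4/13 (Y(o) = (-3 - 2*3)/13 + o/o = (-3 - 6)*(1/13) + 1 = -9*1/13 + 1 = -9/13 + 1 = 4/13)
1/(Y(31) + 283/699) = 1/(4/13 + 283/699) = 1/(6475/9087) = 9087/6475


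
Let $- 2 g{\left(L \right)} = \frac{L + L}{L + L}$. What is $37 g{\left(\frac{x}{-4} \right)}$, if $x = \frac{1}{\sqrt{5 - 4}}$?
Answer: $- \frac{37}{2} \approx -18.5$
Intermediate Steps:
$x = 1$ ($x = \frac{1}{\sqrt{1}} = 1^{-1} = 1$)
$g{\left(L \right)} = - \frac{1}{2}$ ($g{\left(L \right)} = - \frac{\left(L + L\right) \frac{1}{L + L}}{2} = - \frac{2 L \frac{1}{2 L}}{2} = \left(- \frac{1}{2}\right) 1 = - \frac{1}{2}$)
$37 g{\left(\frac{x}{-4} \right)} = 37 \left(- \frac{1}{2}\right) = - \frac{37}{2}$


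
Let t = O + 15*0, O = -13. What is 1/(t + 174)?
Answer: 1/161 ≈ 0.0062112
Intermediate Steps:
t = -13 (t = -13 + 15*0 = -13 + 0 = -13)
1/(t + 174) = 1/(-13 + 174) = 1/161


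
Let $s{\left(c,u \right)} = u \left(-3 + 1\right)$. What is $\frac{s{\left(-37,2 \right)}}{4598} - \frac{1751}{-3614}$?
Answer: $\frac{4018321}{8308586} \approx 0.48363$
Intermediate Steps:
$s{\left(c,u \right)} = - 2 u$ ($s{\left(c,u \right)} = u \left(-2\right) = - 2 u$)
$\frac{s{\left(-37,2 \right)}}{4598} - \frac{1751}{-3614} = \frac{\left(-2\right) 2}{4598} - \frac{1751}{-3614} = \left(-4\right) \frac{1}{4598} - - \frac{1751}{3614} = - \frac{2}{2299} + \frac{1751}{3614} = \frac{4018321}{8308586}$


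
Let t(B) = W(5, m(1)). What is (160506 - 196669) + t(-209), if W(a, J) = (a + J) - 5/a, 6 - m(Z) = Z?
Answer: -36154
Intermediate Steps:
m(Z) = 6 - Z
W(a, J) = J + a - 5/a (W(a, J) = (J + a) - 5/a = J + a - 5/a)
t(B) = 9 (t(B) = (6 - 1*1) + 5 - 5/5 = (6 - 1) + 5 - 5*⅕ = 5 + 5 - 1 = 9)
(160506 - 196669) + t(-209) = (160506 - 196669) + 9 = -36163 + 9 = -36154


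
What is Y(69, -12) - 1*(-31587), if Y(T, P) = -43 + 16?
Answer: 31560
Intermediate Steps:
Y(T, P) = -27
Y(69, -12) - 1*(-31587) = -27 - 1*(-31587) = -27 + 31587 = 31560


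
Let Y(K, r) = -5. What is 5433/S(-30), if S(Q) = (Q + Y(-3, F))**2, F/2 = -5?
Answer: 5433/1225 ≈ 4.4351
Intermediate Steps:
F = -10 (F = 2*(-5) = -10)
S(Q) = (-5 + Q)**2 (S(Q) = (Q - 5)**2 = (-5 + Q)**2)
5433/S(-30) = 5433/((-5 - 30)**2) = 5433/((-35)**2) = 5433/1225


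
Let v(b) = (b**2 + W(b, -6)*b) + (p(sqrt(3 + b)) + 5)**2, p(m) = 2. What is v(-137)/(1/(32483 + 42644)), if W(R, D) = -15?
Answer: 1568125871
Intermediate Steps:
v(b) = 49 + b**2 - 15*b (v(b) = (b**2 - 15*b) + (2 + 5)**2 = (b**2 - 15*b) + 7**2 = (b**2 - 15*b) + 49 = 49 + b**2 - 15*b)
v(-137)/(1/(32483 + 42644)) = (49 + (-137)**2 - 15*(-137))/(1/(32483 + 42644)) = (49 + 18769 + 2055)/(1/75127) = 20873/(1/75127) = 20873*75127 = 1568125871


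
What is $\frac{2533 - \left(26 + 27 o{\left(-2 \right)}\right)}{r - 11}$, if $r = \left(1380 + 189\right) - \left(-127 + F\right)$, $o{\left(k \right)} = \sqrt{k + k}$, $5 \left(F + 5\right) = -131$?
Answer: $\frac{12535}{8581} - \frac{270 i}{8581} \approx 1.4608 - 0.031465 i$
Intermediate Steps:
$F = - \frac{156}{5}$ ($F = -5 + \frac{1}{5} \left(-131\right) = -5 - \frac{131}{5} = - \frac{156}{5} \approx -31.2$)
$o{\left(k \right)} = \sqrt{2} \sqrt{k}$ ($o{\left(k \right)} = \sqrt{2 k} = \sqrt{2} \sqrt{k}$)
$r = \frac{8636}{5}$ ($r = \left(1380 + 189\right) + \left(127 - - \frac{156}{5}\right) = 1569 + \left(127 + \frac{156}{5}\right) = 1569 + \frac{791}{5} = \frac{8636}{5} \approx 1727.2$)
$\frac{2533 - \left(26 + 27 o{\left(-2 \right)}\right)}{r - 11} = \frac{2533 - \left(26 + 27 \sqrt{2} \sqrt{-2}\right)}{\frac{8636}{5} - 11} = \frac{2533 - \left(26 + 27 \sqrt{2} i \sqrt{2}\right)}{\frac{8581}{5}} = \left(2533 - \left(26 + 27 \cdot 2 i\right)\right) \frac{5}{8581} = \left(2533 - \left(26 + 54 i\right)\right) \frac{5}{8581} = \left(2507 - 54 i\right) \frac{5}{8581} = \frac{12535}{8581} - \frac{270 i}{8581}$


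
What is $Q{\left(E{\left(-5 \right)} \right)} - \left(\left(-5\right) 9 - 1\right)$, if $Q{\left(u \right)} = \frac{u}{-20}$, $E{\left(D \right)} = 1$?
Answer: $\frac{919}{20} \approx 45.95$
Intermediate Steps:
$Q{\left(u \right)} = - \frac{u}{20}$ ($Q{\left(u \right)} = u \left(- \frac{1}{20}\right) = - \frac{u}{20}$)
$Q{\left(E{\left(-5 \right)} \right)} - \left(\left(-5\right) 9 - 1\right) = \left(- \frac{1}{20}\right) 1 - \left(\left(-5\right) 9 - 1\right) = - \frac{1}{20} - \left(-45 - 1\right) = - \frac{1}{20} - -46 = - \frac{1}{20} + 46 = \frac{919}{20}$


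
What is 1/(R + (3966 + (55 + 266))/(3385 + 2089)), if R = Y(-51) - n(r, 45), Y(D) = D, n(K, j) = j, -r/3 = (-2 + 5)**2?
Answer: -5474/521217 ≈ -0.010502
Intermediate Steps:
r = -27 (r = -3*(-2 + 5)**2 = -3*3**2 = -3*9 = -27)
R = -96 (R = -51 - 1*45 = -51 - 45 = -96)
1/(R + (3966 + (55 + 266))/(3385 + 2089)) = 1/(-96 + (3966 + (55 + 266))/(3385 + 2089)) = 1/(-96 + (3966 + 321)/5474) = 1/(-96 + 4287*(1/5474)) = 1/(-96 + 4287/5474) = 1/(-521217/5474) = -5474/521217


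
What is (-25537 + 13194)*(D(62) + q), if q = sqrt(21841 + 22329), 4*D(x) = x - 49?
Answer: -160459/4 - 12343*sqrt(44170) ≈ -2.6342e+6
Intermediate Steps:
D(x) = -49/4 + x/4 (D(x) = (x - 49)/4 = (-49 + x)/4 = -49/4 + x/4)
q = sqrt(44170) ≈ 210.17
(-25537 + 13194)*(D(62) + q) = (-25537 + 13194)*((-49/4 + (1/4)*62) + sqrt(44170)) = -12343*((-49/4 + 31/2) + sqrt(44170)) = -12343*(13/4 + sqrt(44170)) = -160459/4 - 12343*sqrt(44170)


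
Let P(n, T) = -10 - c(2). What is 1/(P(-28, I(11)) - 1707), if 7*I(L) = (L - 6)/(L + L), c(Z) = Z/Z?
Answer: -1/1718 ≈ -0.00058207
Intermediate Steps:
c(Z) = 1
I(L) = (-6 + L)/(14*L) (I(L) = ((L - 6)/(L + L))/7 = ((-6 + L)/((2*L)))/7 = ((-6 + L)*(1/(2*L)))/7 = ((-6 + L)/(2*L))/7 = (-6 + L)/(14*L))
P(n, T) = -11 (P(n, T) = -10 - 1*1 = -10 - 1 = -11)
1/(P(-28, I(11)) - 1707) = 1/(-11 - 1707) = 1/(-1718) = -1/1718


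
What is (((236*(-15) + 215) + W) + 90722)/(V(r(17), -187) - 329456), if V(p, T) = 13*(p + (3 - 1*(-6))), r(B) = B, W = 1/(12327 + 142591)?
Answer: -13539368447/50986302324 ≈ -0.26555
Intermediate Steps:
W = 1/154918 ≈ 6.4550e-6
V(p, T) = 117 + 13*p (V(p, T) = 13*(p + (3 + 6)) = 13*(p + 9) = 13*(9 + p) = 117 + 13*p)
(((236*(-15) + 215) + W) + 90722)/(V(r(17), -187) - 329456) = (((236*(-15) + 215) + 1/154918) + 90722)/((117 + 13*17) - 329456) = (((-3540 + 215) + 1/154918) + 90722)/((117 + 221) - 329456) = ((-3325 + 1/154918) + 90722)/(338 - 329456) = (-515102349/154918 + 90722)/(-329118) = (13539368447/154918)*(-1/329118) = -13539368447/50986302324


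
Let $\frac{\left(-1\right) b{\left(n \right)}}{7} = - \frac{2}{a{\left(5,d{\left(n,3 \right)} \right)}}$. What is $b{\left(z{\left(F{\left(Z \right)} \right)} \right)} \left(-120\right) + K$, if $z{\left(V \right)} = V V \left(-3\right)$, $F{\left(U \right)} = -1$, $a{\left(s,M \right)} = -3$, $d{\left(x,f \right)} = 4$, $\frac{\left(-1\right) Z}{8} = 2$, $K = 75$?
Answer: $635$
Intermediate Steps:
$Z = -16$ ($Z = \left(-8\right) 2 = -16$)
$z{\left(V \right)} = - 3 V^{2}$ ($z{\left(V \right)} = V^{2} \left(-3\right) = - 3 V^{2}$)
$b{\left(n \right)} = - \frac{14}{3}$ ($b{\left(n \right)} = - 7 \left(- \frac{2}{-3}\right) = - 7 \left(\left(-2\right) \left(- \frac{1}{3}\right)\right) = \left(-7\right) \frac{2}{3} = - \frac{14}{3}$)
$b{\left(z{\left(F{\left(Z \right)} \right)} \right)} \left(-120\right) + K = \left(- \frac{14}{3}\right) \left(-120\right) + 75 = 560 + 75 = 635$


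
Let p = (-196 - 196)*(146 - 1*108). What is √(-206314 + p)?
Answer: I*√221210 ≈ 470.33*I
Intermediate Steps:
p = -14896 (p = -392*(146 - 108) = -392*38 = -14896)
√(-206314 + p) = √(-206314 - 14896) = √(-221210) = I*√221210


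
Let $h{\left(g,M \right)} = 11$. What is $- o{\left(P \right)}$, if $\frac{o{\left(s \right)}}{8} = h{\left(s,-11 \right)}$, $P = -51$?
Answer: $-88$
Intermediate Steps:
$o{\left(s \right)} = 88$ ($o{\left(s \right)} = 8 \cdot 11 = 88$)
$- o{\left(P \right)} = \left(-1\right) 88 = -88$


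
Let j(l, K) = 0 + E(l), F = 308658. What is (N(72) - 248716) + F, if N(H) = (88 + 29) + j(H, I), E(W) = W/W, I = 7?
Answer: 60060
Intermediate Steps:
E(W) = 1
j(l, K) = 1 (j(l, K) = 0 + 1 = 1)
N(H) = 118 (N(H) = (88 + 29) + 1 = 117 + 1 = 118)
(N(72) - 248716) + F = (118 - 248716) + 308658 = -248598 + 308658 = 60060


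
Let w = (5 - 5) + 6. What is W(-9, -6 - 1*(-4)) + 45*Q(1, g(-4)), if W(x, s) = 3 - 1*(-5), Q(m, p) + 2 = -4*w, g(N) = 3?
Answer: -1162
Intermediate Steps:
w = 6 (w = 0 + 6 = 6)
Q(m, p) = -26 (Q(m, p) = -2 - 4*6 = -2 - 24 = -26)
W(x, s) = 8 (W(x, s) = 3 + 5 = 8)
W(-9, -6 - 1*(-4)) + 45*Q(1, g(-4)) = 8 + 45*(-26) = 8 - 1170 = -1162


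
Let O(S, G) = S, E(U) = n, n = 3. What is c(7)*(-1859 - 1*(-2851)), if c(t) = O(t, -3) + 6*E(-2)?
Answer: 24800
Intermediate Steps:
E(U) = 3
c(t) = 18 + t (c(t) = t + 6*3 = t + 18 = 18 + t)
c(7)*(-1859 - 1*(-2851)) = (18 + 7)*(-1859 - 1*(-2851)) = 25*(-1859 + 2851) = 25*992 = 24800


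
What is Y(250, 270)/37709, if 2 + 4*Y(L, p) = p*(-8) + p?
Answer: -473/37709 ≈ -0.012543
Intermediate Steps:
Y(L, p) = -1/2 - 7*p/4 (Y(L, p) = -1/2 + (p*(-8) + p)/4 = -1/2 + (-8*p + p)/4 = -1/2 + (-7*p)/4 = -1/2 - 7*p/4)
Y(250, 270)/37709 = (-1/2 - 7/4*270)/37709 = (-1/2 - 945/2)*(1/37709) = -473*1/37709 = -473/37709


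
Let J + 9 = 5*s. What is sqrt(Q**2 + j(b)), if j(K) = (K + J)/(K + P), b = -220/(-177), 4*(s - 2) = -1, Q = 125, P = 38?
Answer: sqrt(3015437133038)/13892 ≈ 125.00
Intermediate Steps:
s = 7/4 (s = 2 + (1/4)*(-1) = 2 - 1/4 = 7/4 ≈ 1.7500)
b = 220/177 (b = -220*(-1/177) = 220/177 ≈ 1.2429)
J = -1/4 (J = -9 + 5*(7/4) = -9 + 35/4 = -1/4 ≈ -0.25000)
j(K) = (-1/4 + K)/(38 + K) (j(K) = (K - 1/4)/(K + 38) = (-1/4 + K)/(38 + K))
sqrt(Q**2 + j(b)) = sqrt(125**2 + (-1/4 + 220/177)/(38 + 220/177)) = sqrt(15625 + (703/708)/(6946/177)) = sqrt(15625 + (177/6946)*(703/708)) = sqrt(15625 + 703/27784) = sqrt(434125703/27784) = sqrt(3015437133038)/13892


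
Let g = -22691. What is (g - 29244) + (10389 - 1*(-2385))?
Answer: -39161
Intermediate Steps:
(g - 29244) + (10389 - 1*(-2385)) = (-22691 - 29244) + (10389 - 1*(-2385)) = -51935 + (10389 + 2385) = -51935 + 12774 = -39161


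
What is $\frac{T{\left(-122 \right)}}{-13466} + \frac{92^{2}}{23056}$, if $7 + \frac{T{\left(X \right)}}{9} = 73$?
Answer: $\frac{3133780}{9702253} \approx 0.323$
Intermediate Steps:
$T{\left(X \right)} = 594$ ($T{\left(X \right)} = -63 + 9 \cdot 73 = -63 + 657 = 594$)
$\frac{T{\left(-122 \right)}}{-13466} + \frac{92^{2}}{23056} = \frac{594}{-13466} + \frac{92^{2}}{23056} = 594 \left(- \frac{1}{13466}\right) + 8464 \cdot \frac{1}{23056} = - \frac{297}{6733} + \frac{529}{1441} = \frac{3133780}{9702253}$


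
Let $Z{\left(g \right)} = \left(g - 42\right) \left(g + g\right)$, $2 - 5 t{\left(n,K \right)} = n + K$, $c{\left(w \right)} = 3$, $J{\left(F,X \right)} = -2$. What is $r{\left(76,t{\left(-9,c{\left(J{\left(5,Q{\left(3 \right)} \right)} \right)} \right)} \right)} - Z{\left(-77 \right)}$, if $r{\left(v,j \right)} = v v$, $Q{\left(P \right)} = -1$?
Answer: $-12550$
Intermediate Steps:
$t{\left(n,K \right)} = \frac{2}{5} - \frac{K}{5} - \frac{n}{5}$ ($t{\left(n,K \right)} = \frac{2}{5} - \frac{n + K}{5} = \frac{2}{5} - \frac{K + n}{5} = \frac{2}{5} - \left(\frac{K}{5} + \frac{n}{5}\right) = \frac{2}{5} - \frac{K}{5} - \frac{n}{5}$)
$r{\left(v,j \right)} = v^{2}$
$Z{\left(g \right)} = 2 g \left(-42 + g\right)$ ($Z{\left(g \right)} = \left(-42 + g\right) 2 g = 2 g \left(-42 + g\right)$)
$r{\left(76,t{\left(-9,c{\left(J{\left(5,Q{\left(3 \right)} \right)} \right)} \right)} \right)} - Z{\left(-77 \right)} = 76^{2} - 2 \left(-77\right) \left(-42 - 77\right) = 5776 - 2 \left(-77\right) \left(-119\right) = 5776 - 18326 = -12550$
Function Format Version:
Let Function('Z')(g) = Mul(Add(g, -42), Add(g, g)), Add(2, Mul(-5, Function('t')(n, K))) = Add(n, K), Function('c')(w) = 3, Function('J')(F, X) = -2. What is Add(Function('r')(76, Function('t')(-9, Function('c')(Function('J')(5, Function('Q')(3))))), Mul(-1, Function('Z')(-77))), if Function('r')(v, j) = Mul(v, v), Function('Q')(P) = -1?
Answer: -12550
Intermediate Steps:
Function('t')(n, K) = Add(Rational(2, 5), Mul(Rational(-1, 5), K), Mul(Rational(-1, 5), n)) (Function('t')(n, K) = Add(Rational(2, 5), Mul(Rational(-1, 5), Add(n, K))) = Add(Rational(2, 5), Mul(Rational(-1, 5), Add(K, n))) = Add(Rational(2, 5), Add(Mul(Rational(-1, 5), K), Mul(Rational(-1, 5), n))) = Add(Rational(2, 5), Mul(Rational(-1, 5), K), Mul(Rational(-1, 5), n)))
Function('r')(v, j) = Pow(v, 2)
Function('Z')(g) = Mul(2, g, Add(-42, g)) (Function('Z')(g) = Mul(Add(-42, g), Mul(2, g)) = Mul(2, g, Add(-42, g)))
Add(Function('r')(76, Function('t')(-9, Function('c')(Function('J')(5, Function('Q')(3))))), Mul(-1, Function('Z')(-77))) = Add(Pow(76, 2), Mul(-1, Mul(2, -77, Add(-42, -77)))) = Add(5776, Mul(-1, Mul(2, -77, -119))) = Add(5776, Mul(-1, 18326)) = Add(5776, -18326) = -12550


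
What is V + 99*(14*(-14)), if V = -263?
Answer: -19667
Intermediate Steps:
V + 99*(14*(-14)) = -263 + 99*(14*(-14)) = -263 + 99*(-196) = -263 - 19404 = -19667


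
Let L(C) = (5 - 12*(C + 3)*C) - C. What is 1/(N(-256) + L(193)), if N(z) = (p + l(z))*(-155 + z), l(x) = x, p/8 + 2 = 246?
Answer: -1/1151180 ≈ -8.6867e-7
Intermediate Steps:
p = 1952 (p = -16 + 8*246 = -16 + 1968 = 1952)
N(z) = (-155 + z)*(1952 + z) (N(z) = (1952 + z)*(-155 + z) = (-155 + z)*(1952 + z))
L(C) = 5 - C - 12*C*(3 + C) (L(C) = (5 - 12*(3 + C)*C) - C = (5 - 12*C*(3 + C)) - C = 5 - C - 12*C*(3 + C))
1/(N(-256) + L(193)) = 1/((-302560 + (-256)² + 1797*(-256)) + (5 - 37*193 - 12*193²)) = 1/((-302560 + 65536 - 460032) + (5 - 7141 - 12*37249)) = 1/(-697056 + (5 - 7141 - 446988)) = 1/(-697056 - 454124) = 1/(-1151180) = -1/1151180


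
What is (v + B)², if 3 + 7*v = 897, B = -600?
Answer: 10929636/49 ≈ 2.2305e+5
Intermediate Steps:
v = 894/7 (v = -3/7 + (⅐)*897 = -3/7 + 897/7 = 894/7 ≈ 127.71)
(v + B)² = (894/7 - 600)² = (-3306/7)² = 10929636/49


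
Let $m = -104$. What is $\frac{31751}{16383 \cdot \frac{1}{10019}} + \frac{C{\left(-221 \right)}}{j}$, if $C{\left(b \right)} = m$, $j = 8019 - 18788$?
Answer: $\frac{79668918551}{4102989} \approx 19417.0$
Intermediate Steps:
$j = -10769$
$C{\left(b \right)} = -104$
$\frac{31751}{16383 \cdot \frac{1}{10019}} + \frac{C{\left(-221 \right)}}{j} = \frac{31751}{16383 \cdot \frac{1}{10019}} - \frac{104}{-10769} = \frac{31751}{16383 \cdot \frac{1}{10019}} - - \frac{104}{10769} = \frac{31751}{\frac{381}{233}} + \frac{104}{10769} = 31751 \cdot \frac{233}{381} + \frac{104}{10769} = \frac{7397983}{381} + \frac{104}{10769} = \frac{79668918551}{4102989}$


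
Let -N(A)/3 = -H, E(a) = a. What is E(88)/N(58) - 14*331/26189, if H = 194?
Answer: -196178/7620999 ≈ -0.025742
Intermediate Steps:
N(A) = 582 (N(A) = -(-3)*194 = -3*(-194) = 582)
E(88)/N(58) - 14*331/26189 = 88/582 - 14*331/26189 = 88*(1/582) - 4634*1/26189 = 44/291 - 4634/26189 = -196178/7620999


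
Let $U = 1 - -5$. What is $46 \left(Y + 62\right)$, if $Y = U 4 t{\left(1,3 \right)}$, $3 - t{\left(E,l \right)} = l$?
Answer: $2852$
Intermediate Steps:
$U = 6$ ($U = 1 + 5 = 6$)
$t{\left(E,l \right)} = 3 - l$
$Y = 0$ ($Y = 6 \cdot 4 \left(3 - 3\right) = 24 \left(3 - 3\right) = 24 \cdot 0 = 0$)
$46 \left(Y + 62\right) = 46 \left(0 + 62\right) = 46 \cdot 62 = 2852$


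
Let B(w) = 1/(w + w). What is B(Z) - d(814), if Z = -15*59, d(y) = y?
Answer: -1440781/1770 ≈ -814.00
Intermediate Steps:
Z = -885
B(w) = 1/(2*w)
B(Z) - d(814) = (½)/(-885) - 1*814 = (½)*(-1/885) - 814 = -1/1770 - 814 = -1440781/1770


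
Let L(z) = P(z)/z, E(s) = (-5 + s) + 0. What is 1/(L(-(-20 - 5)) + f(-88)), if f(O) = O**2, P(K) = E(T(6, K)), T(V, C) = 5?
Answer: 1/7744 ≈ 0.00012913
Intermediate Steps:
E(s) = -5 + s
P(K) = 0 (P(K) = -5 + 5 = 0)
L(z) = 0 (L(z) = 0/z = 0)
1/(L(-(-20 - 5)) + f(-88)) = 1/(0 + (-88)**2) = 1/(0 + 7744) = 1/7744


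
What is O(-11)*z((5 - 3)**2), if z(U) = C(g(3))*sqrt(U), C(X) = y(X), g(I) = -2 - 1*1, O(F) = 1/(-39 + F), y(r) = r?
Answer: 3/25 ≈ 0.12000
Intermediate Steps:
g(I) = -3 (g(I) = -2 - 1 = -3)
C(X) = X
z(U) = -3*sqrt(U)
O(-11)*z((5 - 3)**2) = (-3*sqrt((5 - 3)**2))/(-39 - 11) = (-3*sqrt(2**2))/(-50) = -(-3)*sqrt(4)/50 = -(-3)*2/50 = -1/50*(-6) = 3/25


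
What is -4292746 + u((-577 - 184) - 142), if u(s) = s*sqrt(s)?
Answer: -4292746 - 903*I*sqrt(903) ≈ -4.2927e+6 - 27135.0*I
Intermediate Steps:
u(s) = s**(3/2)
-4292746 + u((-577 - 184) - 142) = -4292746 + ((-577 - 184) - 142)**(3/2) = -4292746 + (-761 - 142)**(3/2) = -4292746 + (-903)**(3/2) = -4292746 - 903*I*sqrt(903)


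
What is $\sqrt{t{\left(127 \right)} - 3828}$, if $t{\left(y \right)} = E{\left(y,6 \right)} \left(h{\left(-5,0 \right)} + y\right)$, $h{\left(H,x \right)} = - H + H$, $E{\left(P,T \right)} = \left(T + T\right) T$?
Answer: $2 \sqrt{1329} \approx 72.911$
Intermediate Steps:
$E{\left(P,T \right)} = 2 T^{2}$ ($E{\left(P,T \right)} = 2 T T = 2 T^{2}$)
$h{\left(H,x \right)} = 0$
$t{\left(y \right)} = 72 y$ ($t{\left(y \right)} = 2 \cdot 6^{2} \left(0 + y\right) = 2 \cdot 36 y = 72 y$)
$\sqrt{t{\left(127 \right)} - 3828} = \sqrt{72 \cdot 127 - 3828} = \sqrt{9144 - 3828} = \sqrt{5316} = 2 \sqrt{1329}$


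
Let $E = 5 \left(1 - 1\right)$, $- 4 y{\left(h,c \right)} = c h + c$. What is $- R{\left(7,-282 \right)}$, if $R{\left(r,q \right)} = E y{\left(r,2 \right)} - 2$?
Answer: $2$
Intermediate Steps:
$y{\left(h,c \right)} = - \frac{c}{4} - \frac{c h}{4}$ ($y{\left(h,c \right)} = - \frac{c h + c}{4} = - \frac{c + c h}{4} = - \frac{c}{4} - \frac{c h}{4}$)
$E = 0$ ($E = 5 \cdot 0 = 0$)
$R{\left(r,q \right)} = -2$ ($R{\left(r,q \right)} = 0 \left(\left(- \frac{1}{4}\right) 2 \left(1 + r\right)\right) - 2 = 0 \left(- \frac{1}{2} - \frac{r}{2}\right) - 2 = 0 - 2 = -2$)
$- R{\left(7,-282 \right)} = \left(-1\right) \left(-2\right) = 2$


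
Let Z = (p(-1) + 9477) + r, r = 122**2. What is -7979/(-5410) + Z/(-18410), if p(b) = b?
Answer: 215797/1422830 ≈ 0.15167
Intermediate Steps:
r = 14884
Z = 24360 (Z = (-1 + 9477) + 14884 = 9476 + 14884 = 24360)
-7979/(-5410) + Z/(-18410) = -7979/(-5410) + 24360/(-18410) = -7979*(-1/5410) + 24360*(-1/18410) = 7979/5410 - 348/263 = 215797/1422830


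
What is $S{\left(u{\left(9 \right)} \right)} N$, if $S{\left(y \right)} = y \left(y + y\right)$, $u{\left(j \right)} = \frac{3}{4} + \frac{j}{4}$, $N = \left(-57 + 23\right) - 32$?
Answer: $-1188$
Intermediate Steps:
$N = -66$ ($N = -34 - 32 = -66$)
$u{\left(j \right)} = \frac{3}{4} + \frac{j}{4}$ ($u{\left(j \right)} = 3 \cdot \frac{1}{4} + j \frac{1}{4} = \frac{3}{4} + \frac{j}{4}$)
$S{\left(y \right)} = 2 y^{2}$ ($S{\left(y \right)} = y 2 y = 2 y^{2}$)
$S{\left(u{\left(9 \right)} \right)} N = 2 \left(\frac{3}{4} + \frac{1}{4} \cdot 9\right)^{2} \left(-66\right) = 2 \left(\frac{3}{4} + \frac{9}{4}\right)^{2} \left(-66\right) = 2 \cdot 3^{2} \left(-66\right) = 2 \cdot 9 \left(-66\right) = 18 \left(-66\right) = -1188$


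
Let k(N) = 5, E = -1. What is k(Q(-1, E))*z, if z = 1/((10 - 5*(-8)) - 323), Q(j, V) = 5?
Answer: -5/273 ≈ -0.018315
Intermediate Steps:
z = -1/273 (z = 1/((10 + 40) - 323) = 1/(50 - 323) = 1/(-273) = -1/273 ≈ -0.0036630)
k(Q(-1, E))*z = 5*(-1/273) = -5/273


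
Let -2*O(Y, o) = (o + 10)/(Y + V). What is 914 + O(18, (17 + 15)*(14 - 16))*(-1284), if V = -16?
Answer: -16420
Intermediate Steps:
O(Y, o) = -(10 + o)/(2*(-16 + Y)) (O(Y, o) = -(o + 10)/(2*(Y - 16)) = -(10 + o)/(2*(-16 + Y)))
914 + O(18, (17 + 15)*(14 - 16))*(-1284) = 914 + ((-10 - (17 + 15)*(14 - 16))/(2*(-16 + 18)))*(-1284) = 914 + ((1/2)*(-10 - 32*(-2))/2)*(-1284) = 914 + ((1/2)*(1/2)*(-10 - 1*(-64)))*(-1284) = 914 + ((1/2)*(1/2)*(-10 + 64))*(-1284) = 914 + ((1/2)*(1/2)*54)*(-1284) = 914 + (27/2)*(-1284) = 914 - 17334 = -16420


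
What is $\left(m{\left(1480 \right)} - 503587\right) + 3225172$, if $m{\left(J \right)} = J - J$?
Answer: $2721585$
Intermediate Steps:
$m{\left(J \right)} = 0$
$\left(m{\left(1480 \right)} - 503587\right) + 3225172 = \left(0 - 503587\right) + 3225172 = -503587 + 3225172 = 2721585$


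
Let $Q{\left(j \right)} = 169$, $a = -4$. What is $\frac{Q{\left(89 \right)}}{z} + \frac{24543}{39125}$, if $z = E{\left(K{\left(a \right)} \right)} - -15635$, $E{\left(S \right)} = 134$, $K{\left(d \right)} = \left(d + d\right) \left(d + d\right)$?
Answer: $\frac{30279284}{47458625} \approx 0.63801$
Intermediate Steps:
$K{\left(d \right)} = 4 d^{2}$ ($K{\left(d \right)} = 2 d 2 d = 4 d^{2}$)
$z = 15769$ ($z = 134 - -15635 = 134 + 15635 = 15769$)
$\frac{Q{\left(89 \right)}}{z} + \frac{24543}{39125} = \frac{169}{15769} + \frac{24543}{39125} = 169 \cdot \frac{1}{15769} + 24543 \cdot \frac{1}{39125} = \frac{13}{1213} + \frac{24543}{39125} = \frac{30279284}{47458625}$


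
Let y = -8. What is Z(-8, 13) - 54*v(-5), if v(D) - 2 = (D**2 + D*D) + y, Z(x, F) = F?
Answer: -2363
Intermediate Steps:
v(D) = -6 + 2*D**2 (v(D) = 2 + ((D**2 + D*D) - 8) = 2 + ((D**2 + D**2) - 8) = 2 + (2*D**2 - 8) = 2 + (-8 + 2*D**2) = -6 + 2*D**2)
Z(-8, 13) - 54*v(-5) = 13 - 54*(-6 + 2*(-5)**2) = 13 - 54*(-6 + 2*25) = 13 - 54*(-6 + 50) = 13 - 54*44 = 13 - 2376 = -2363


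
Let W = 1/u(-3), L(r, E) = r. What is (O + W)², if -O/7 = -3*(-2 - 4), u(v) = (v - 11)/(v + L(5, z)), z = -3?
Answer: 779689/49 ≈ 15912.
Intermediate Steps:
u(v) = (-11 + v)/(5 + v) (u(v) = (v - 11)/(v + 5) = (-11 + v)/(5 + v))
W = -⅐ (W = 1/((-11 - 3)/(5 - 3)) = 1/(-14/2) = 1/((½)*(-14)) = 1/(-7) = -⅐ ≈ -0.14286)
O = -126 (O = -(-21)*(-2 - 4) = -(-21)*(-6) = -7*18 = -126)
(O + W)² = (-126 - ⅐)² = (-883/7)² = 779689/49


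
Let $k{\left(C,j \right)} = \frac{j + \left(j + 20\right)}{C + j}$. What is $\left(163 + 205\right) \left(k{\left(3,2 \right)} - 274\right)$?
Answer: $- \frac{495328}{5} \approx -99066.0$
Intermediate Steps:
$k{\left(C,j \right)} = \frac{20 + 2 j}{C + j}$ ($k{\left(C,j \right)} = \frac{j + \left(20 + j\right)}{C + j} = \frac{20 + 2 j}{C + j}$)
$\left(163 + 205\right) \left(k{\left(3,2 \right)} - 274\right) = \left(163 + 205\right) \left(\frac{2 \left(10 + 2\right)}{3 + 2} - 274\right) = 368 \left(2 \cdot \frac{1}{5} \cdot 12 - 274\right) = 368 \left(\frac{24}{5} - 274\right) = 368 \left(- \frac{1346}{5}\right) = - \frac{495328}{5}$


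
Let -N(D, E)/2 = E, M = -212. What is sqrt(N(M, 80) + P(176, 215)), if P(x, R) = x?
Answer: 4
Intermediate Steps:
N(D, E) = -2*E
sqrt(N(M, 80) + P(176, 215)) = sqrt(-2*80 + 176) = sqrt(-160 + 176) = sqrt(16) = 4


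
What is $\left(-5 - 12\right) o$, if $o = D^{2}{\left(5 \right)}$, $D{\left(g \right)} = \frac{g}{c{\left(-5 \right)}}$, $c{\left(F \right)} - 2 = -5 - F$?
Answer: $- \frac{425}{4} \approx -106.25$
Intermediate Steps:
$c{\left(F \right)} = -3 - F$ ($c{\left(F \right)} = 2 - \left(5 + F\right) = -3 - F$)
$D{\left(g \right)} = \frac{g}{2}$ ($D{\left(g \right)} = \frac{g}{-3 - -5} = \frac{g}{-3 + 5} = \frac{g}{2}$)
$o = \frac{25}{4}$ ($o = \left(\frac{1}{2} \cdot 5\right)^{2} = \left(\frac{5}{2}\right)^{2} = \frac{25}{4} \approx 6.25$)
$\left(-5 - 12\right) o = \left(-5 - 12\right) \frac{25}{4} = \left(-17\right) \frac{25}{4} = - \frac{425}{4}$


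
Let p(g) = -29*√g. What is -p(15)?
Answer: 29*√15 ≈ 112.32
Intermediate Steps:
-p(15) = -(-29)*√15 = 29*√15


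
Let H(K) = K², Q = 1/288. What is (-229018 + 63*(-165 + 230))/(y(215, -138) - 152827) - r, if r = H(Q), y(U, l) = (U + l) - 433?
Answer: 6218620043/4235203584 ≈ 1.4683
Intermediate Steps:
y(U, l) = -433 + U + l
Q = 1/288 ≈ 0.0034722
r = 1/82944 (r = (1/288)² = 1/82944 ≈ 1.2056e-5)
(-229018 + 63*(-165 + 230))/(y(215, -138) - 152827) - r = (-229018 + 63*(-165 + 230))/((-433 + 215 - 138) - 152827) - 1*1/82944 = (-229018 + 63*65)/(-356 - 152827) - 1/82944 = (-229018 + 4095)/(-153183) - 1/82944 = -224923*(-1/153183) - 1/82944 = 224923/153183 - 1/82944 = 6218620043/4235203584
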